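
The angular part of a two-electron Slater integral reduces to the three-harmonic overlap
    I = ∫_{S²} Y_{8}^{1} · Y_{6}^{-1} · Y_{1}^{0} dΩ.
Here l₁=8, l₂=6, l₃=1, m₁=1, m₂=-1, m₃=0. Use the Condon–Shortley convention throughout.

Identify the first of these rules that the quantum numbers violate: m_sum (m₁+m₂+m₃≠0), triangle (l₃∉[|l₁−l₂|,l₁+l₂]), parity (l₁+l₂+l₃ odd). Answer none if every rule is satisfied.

triangle

azimuthal sum: 1 − 1 + 0 = 0  ✓
l₃ must lie in [2,14]; have l₃=1  ✗
L = 8 + 6 + 1 = 15 (odd)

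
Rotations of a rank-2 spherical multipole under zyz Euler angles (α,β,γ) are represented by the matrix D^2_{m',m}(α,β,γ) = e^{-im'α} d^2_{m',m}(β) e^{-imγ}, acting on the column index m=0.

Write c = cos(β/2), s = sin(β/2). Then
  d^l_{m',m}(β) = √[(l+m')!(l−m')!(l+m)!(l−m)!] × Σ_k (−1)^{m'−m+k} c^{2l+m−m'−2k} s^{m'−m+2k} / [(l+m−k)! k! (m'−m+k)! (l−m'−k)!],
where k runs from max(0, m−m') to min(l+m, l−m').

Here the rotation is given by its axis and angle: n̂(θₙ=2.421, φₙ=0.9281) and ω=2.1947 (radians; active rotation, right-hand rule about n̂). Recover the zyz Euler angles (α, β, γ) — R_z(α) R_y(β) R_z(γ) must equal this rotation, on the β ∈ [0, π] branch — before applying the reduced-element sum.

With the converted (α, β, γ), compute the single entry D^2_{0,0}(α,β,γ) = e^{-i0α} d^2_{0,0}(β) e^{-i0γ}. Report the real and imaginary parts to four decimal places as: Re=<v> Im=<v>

Axis–angle → zyz. n̂ = (sinθₙcosφₙ, sinθₙsinφₙ, cosθₙ) = (+0.395473, +0.528183, -0.751415), ω = 2.1947.
R = I cosω + sinω [n̂]ₓ + (1−cosω) n̂n̂ᵀ gives
  R = [-0.336439, +0.940764, -0.042095; -0.278939, -0.142251, -0.949715; -0.899445, -0.307779, +0.310274]
β = atan2(√(R₁₃²+R₂₃²), R₃₃) = 1.255315; α = atan2(R₂₃, R₁₃) mod 2π = 4.668094; γ = atan2(R₃₂, −R₃₁) mod 2π = 5.953487
First d^2_{0,0}(β=1.2553), then the phase factors e^{-i(0)α} and e^{-i(0)γ}:
c=cos(1.255315/2)=0.809405, s=sin(1.255315/2)=0.587250; N=√[2·2·2·2]=4.000000
k: max(0,(0)−(0))=0 … min(2+(0),2−(0))=2
  k=0: (−1)^0·4.0000/(4)·0.8094^4·0.5873^0 = +0.429205
  k=1: (−1)^1·4.0000/(1)·0.8094^2·0.5873^2 = -0.903730
  k=2: (−1)^2·4.0000/(4)·0.8094^0·0.5873^4 = +0.118930
d^2_{0,0}(1.2553) = +0.429205 -0.903730 +0.118930 = -0.355595
Phases: e^{-i·(0)·4.6681}=+1.000000+0.000000i, e^{-i·(0)·5.9535}=+1.000000+0.000000i ⇒ D=-0.355595+0.000000i

Re=-0.3556 Im=0.0000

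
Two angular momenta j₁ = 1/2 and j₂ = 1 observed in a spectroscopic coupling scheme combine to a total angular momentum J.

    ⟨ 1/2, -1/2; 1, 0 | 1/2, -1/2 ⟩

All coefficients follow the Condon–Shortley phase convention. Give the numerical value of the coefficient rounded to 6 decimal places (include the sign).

√[2·1!0!1!/3! · 0!1!1!1!0!1!] = √(1/3)
  +(−1)^1/∏(1,0,0,0,0,1)! = -1  (running -1)
⟨..|..⟩ = √(1/3)·(-1) = -0.577350

−√(1/3) ≈ -0.577350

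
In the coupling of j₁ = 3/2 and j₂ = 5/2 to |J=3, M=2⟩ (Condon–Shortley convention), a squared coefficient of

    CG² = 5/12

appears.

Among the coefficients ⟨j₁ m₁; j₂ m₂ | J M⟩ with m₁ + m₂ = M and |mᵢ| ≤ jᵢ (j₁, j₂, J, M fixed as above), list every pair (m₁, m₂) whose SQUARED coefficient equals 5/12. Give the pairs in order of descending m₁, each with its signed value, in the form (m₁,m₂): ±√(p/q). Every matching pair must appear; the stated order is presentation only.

(-1/2,5/2): −√(5/12)

Admissible pairs with m₁+m₂ = M = 2: (-1/2,5/2), (1/2,3/2), (3/2,1/2)
  (m₁,m₂)=(3/2,1/2): CG² = 1/2, CG = +√(1/2)
  (m₁,m₂)=(1/2,3/2): CG² = 1/12, CG = −√(1/12)
  (m₁,m₂)=(-1/2,5/2): CG² = 5/12, CG = −√(5/12)   ← matches the target
Pairs with CG² = 5/12: (-1/2,5/2): −√(5/12)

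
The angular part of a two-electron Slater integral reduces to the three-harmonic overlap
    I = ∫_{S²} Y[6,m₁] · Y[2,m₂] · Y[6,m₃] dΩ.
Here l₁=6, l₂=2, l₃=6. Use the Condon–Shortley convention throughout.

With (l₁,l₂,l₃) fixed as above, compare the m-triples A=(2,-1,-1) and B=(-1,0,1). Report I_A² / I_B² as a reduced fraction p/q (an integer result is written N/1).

60/169

Shared (l₁,l₂,l₃)=(6,2,6): N and (l;000)² cancel in I_A²/I_B².
A: Δ = 2!·10!·2!/15! = 1/90090; Racah Σ t=0..1: t=0:+1/34560 t=1:−1/60480 = 1/80640; ⇒ 3j(6 2 6; 2 -1 -1)² = 6/1001, sgn -1
B: Δ = 2!·10!·2!/15! = 1/90090; Racah Σ t=0..2: t=0:+1/120960 t=1:−1/17280 t=2:+1/57600 = -13/403200; ⇒ 3j(6 2 6; -1 0 1)² = 13/770, sgn +1
I_A²/I_B² = (6/1001)/(13/770) = 60/169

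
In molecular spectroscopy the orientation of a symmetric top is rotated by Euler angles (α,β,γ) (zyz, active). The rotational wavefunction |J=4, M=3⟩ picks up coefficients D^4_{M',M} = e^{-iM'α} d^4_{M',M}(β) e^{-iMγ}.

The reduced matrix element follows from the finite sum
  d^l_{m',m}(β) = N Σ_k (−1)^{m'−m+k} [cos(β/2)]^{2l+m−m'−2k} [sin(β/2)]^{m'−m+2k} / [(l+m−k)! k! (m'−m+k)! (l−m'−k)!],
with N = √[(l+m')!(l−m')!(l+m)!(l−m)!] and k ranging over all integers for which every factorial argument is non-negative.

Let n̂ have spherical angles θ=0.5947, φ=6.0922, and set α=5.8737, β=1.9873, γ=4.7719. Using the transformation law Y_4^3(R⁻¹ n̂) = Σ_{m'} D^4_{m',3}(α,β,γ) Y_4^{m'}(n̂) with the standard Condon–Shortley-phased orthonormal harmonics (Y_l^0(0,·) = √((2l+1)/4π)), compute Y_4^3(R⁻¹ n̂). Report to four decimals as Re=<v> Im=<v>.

Re=-0.1034 Im=-0.1691

Need the full column D^4_{m',3} for m'=−4..4 at α=5.8737, β=1.9873, γ=4.7719.
cos(β/2)=0.545635, sin(β/2)=0.838023
d^4_{-4,3}: single k=7 term ⇒ +0.447960;  D = -0.434509+0.108950i
d^4_{-3,3}: k∈[6..7] ⇒ +0.721835 -0.243247 = +0.478588;  D = -0.472181-0.078046i
d^4_{-2,3}: k∈[5..6] ⇒ +0.753653 -0.592595 = +0.161058;  D = -0.135308-0.087358i
d^4_{-1,3}: k∈[4..5] ⇒ +0.578297 -0.818484 = -0.240187;  D = +0.133235+0.199846i
d^4_{0,3}: k∈[3..4] ⇒ +0.336777 -0.794420 = -0.457643;  D = +0.081271+0.450369i
d^4_{1,3}: k∈[2..3] ⇒ +0.147094 -0.578297 = -0.431203;  D = -0.098704+0.419754i
d^4_{2,3}: k∈[1..2] ⇒ +0.045148 -0.319494 = -0.274347;  D = -0.163935+0.219981i
d^4_{3,3}: k∈[0..1] ⇒ +0.007856 -0.129725 = -0.121868;  D = -0.105707+0.060646i
d^4_{4,3}: single k=0 term ⇒ -0.034128;  D = -0.033917+0.003794i
Y_4^{m'}(θ=0.5947,φ=6.0922) and Σ D·Y over m':
  (-0.4345+0.1090i)·(+0.0315+0.0302i)  (-0.4722-0.0780i)·(+0.1532+0.0988i)  (-0.1353-0.0874i)·(+0.3705+0.1488i)  (+0.1332+0.1998i)·(+0.3886+0.0751i)  (+0.0813+0.4504i)·(-0.1171+0.0000i)  (-0.0987+0.4198i)·(-0.3886+0.0751i)  (-0.1639+0.2200i)·(+0.3705-0.1488i)  (-0.1057+0.0606i)·(-0.1532+0.0988i)  (-0.0339+0.0038i)·(+0.0315-0.0302i)
Y_4^3(R⁻¹ n̂) = -0.103422-0.169112i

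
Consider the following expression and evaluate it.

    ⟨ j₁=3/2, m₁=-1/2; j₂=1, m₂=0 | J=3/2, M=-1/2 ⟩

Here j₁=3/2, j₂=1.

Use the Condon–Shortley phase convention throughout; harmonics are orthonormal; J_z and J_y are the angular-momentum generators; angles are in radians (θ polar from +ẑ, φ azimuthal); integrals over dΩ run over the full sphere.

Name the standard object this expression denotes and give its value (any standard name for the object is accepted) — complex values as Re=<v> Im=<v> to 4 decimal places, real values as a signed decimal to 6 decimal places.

Clebsch–Gordan coefficient, −√(1/15) ≈ -0.258199

This is a Clebsch–Gordan (vector-coupling) coefficient.
√[4·1!2!1!/5! · 1!2!1!1!1!2!] = √(4/15)
  +(−1)^0/∏(0,1,2,1,0,0)! = 1/2  (running 1/2)
  +(−1)^1/∏(1,0,1,0,1,1)! = -1  (running -1/2)
⟨..|..⟩ = √(4/15)·(-1/2) = -0.258199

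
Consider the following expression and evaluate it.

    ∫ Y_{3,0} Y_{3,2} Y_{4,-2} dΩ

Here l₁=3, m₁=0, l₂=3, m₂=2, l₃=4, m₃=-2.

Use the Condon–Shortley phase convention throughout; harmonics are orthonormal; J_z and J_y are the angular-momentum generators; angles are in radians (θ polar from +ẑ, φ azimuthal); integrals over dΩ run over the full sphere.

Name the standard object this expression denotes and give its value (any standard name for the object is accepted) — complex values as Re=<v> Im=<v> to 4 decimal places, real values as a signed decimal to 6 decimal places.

Gaunt coefficient, -0.044418

This is a Gaunt coefficient — the integral of a triple product of spherical harmonics over the sphere.
Checks pass: Σm=0; 10 even; l₃=4∈[0,6].
(2·3+1)(2·3+1)(2·4+1) = 441
Δ: 2! 4! 4! / 11! → 1/34650
sum: t=0:+1/72 t=1:−1/16 t=2:+1/72 = -5/144
3j²(3 3 4; 0 0 0) = Δ·Π!·Σ² = 2/77  (sign -1)
sum: t=1:−1/96 t=2:+1/72 = 1/288
3j²(3 3 4; 0 2 -2) = Δ·Π!·Σ² = 1/462  (sign +1)
combine: 4πI² = 441·2/77·1/462 = 3/121
take √, sign -1: I = -0.04441841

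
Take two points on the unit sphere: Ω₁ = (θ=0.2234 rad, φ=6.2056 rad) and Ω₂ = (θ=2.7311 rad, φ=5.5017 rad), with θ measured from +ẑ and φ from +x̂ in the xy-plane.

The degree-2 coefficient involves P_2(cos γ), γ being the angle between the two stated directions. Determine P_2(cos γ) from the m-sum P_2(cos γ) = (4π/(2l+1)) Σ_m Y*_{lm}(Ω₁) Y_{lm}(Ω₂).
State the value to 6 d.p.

0.525251

Term-by-term m-sum for l=2 (normalisation 4π/5 = 2.513274):
  [-2]  conj(Y_{2,-2})(Ω₁) = (0.018732, -0.002930) ; Y_{2,-2}(Ω₂) = (0.000481, 0.061512) ; Δ = (0.000189, 0.001151)
  [-1]  conj(Y_{2,-1})(Ω₁) = (0.166400, -0.012936) ; Y_{2,-1}(Ω₂) = (-0.200667, -0.199103) ; Δ = (-0.035967, -0.030535)
  [+0]  conj(Y_{2,0})(Ω₁) = (0.584342, -0.000000) ; Y_{2,0}(Ω₂) = (0.480105, 0.000000) ; Δ = (0.280546, 0.000000)
  [+1]  conj(Y_{2,1})(Ω₁) = (-0.166400, -0.012936) ; Y_{2,1}(Ω₂) = (0.200667, -0.199103) ; Δ = (-0.035967, 0.030535)
  [+2]  conj(Y_{2,2})(Ω₁) = (0.018732, 0.002930) ; Y_{2,2}(Ω₂) = (0.000481, -0.061512) ; Δ = (0.000189, -0.001151)
Σ over m = (0.208991, -0.000000); ×(4π/5) → (0.525251, -0.000000). Real part: 0.525251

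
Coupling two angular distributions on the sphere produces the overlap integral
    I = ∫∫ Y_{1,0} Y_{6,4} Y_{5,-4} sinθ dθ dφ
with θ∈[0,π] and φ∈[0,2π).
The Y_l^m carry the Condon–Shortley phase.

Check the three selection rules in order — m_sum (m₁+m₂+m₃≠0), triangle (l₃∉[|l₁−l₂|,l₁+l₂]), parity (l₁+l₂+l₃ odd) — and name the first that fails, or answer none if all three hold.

azimuthal sum: 0 + 4 − 4 = 0  ✓
5 ≤ 5 ≤ 7 (triangle on l)  ✓
L = 1 + 6 + 5 = 12 (even)  ✓

none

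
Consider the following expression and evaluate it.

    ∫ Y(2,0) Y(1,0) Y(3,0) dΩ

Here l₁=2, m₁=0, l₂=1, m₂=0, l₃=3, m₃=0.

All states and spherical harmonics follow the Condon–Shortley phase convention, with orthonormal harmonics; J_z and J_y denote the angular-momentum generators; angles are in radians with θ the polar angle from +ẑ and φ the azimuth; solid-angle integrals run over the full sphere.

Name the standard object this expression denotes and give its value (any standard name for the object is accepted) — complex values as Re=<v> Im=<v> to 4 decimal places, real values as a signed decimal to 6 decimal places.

This is a Gaunt coefficient — the integral of a triple product of spherical harmonics over the sphere.
Rules hold: Σm=0, L=6 even, 1≤3≤3.
N = 5·3·7 = 105
Δ = 0!·4!·2!/7! = 1/105
Racah Σ t=0..0: t=0:+1/4 = 1/4
⇒ 3j(2 1 3; 0 0 0)² = 3/35, sgn -1
(m-triple is (0,0,0) — same symbol as above.)
4πI² = N·(3j₀)²·(3jₘ)² = 27/35
I = +1·√(0.771429/4π) = 0.24776670

Gaunt coefficient, +0.247767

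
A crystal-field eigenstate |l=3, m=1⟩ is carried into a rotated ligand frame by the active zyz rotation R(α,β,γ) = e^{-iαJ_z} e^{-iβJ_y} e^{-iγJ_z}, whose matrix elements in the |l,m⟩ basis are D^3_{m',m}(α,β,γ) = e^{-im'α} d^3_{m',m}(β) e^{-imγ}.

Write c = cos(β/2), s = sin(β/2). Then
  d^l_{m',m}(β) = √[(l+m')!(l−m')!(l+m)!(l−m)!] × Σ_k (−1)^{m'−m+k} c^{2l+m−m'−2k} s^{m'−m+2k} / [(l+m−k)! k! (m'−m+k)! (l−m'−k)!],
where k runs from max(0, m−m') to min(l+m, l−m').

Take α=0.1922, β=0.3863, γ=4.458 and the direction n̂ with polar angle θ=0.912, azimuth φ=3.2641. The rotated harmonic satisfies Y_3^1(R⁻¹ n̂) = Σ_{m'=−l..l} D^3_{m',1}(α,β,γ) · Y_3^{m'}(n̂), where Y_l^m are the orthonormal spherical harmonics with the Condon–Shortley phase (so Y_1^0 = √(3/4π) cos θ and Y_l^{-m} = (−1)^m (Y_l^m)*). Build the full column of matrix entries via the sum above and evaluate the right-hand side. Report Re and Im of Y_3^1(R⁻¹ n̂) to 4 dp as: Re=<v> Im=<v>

Re=0.0388 Im=-0.1940

Need the full column D^3_{m',1} for m'=−3..3 at α=0.1922, β=0.3863, γ=4.4580.
cos(β/2)=0.981404, sin(β/2)=0.191951
d^3_{-3,1}: single k=4 term ⇒ +0.005064;  D = -0.003740+0.003414i
d^3_{-2,1}: k∈[3..4] ⇒ +0.042281 -0.000809 = +0.041472;  D = -0.024727+0.033295i
d^3_{-1,1}: k∈[2..4] ⇒ +0.205081 -0.010460 +0.000050 = +0.194671;  D = -0.084077+0.175578i
d^3_{0,1}: k∈[1..3] ⇒ +0.605371 -0.069475 +0.000886 = +0.536782;  D = -0.135083+0.519507i
d^3_{1,1}: k∈[0..2] ⇒ +0.893487 -0.273441 +0.007845 = +0.627891;  D = -0.039023+0.626677i
d^3_{2,1}: k∈[0..1] ⇒ -0.552626 +0.042281 = -0.510345;  D = -0.066164-0.506038i
d^3_{3,1}: single k=0 term ⇒ +0.132379;  D = +0.041920+0.125567i
Y_3^{m'}(θ=0.912,φ=3.2641) and Σ D·Y over m':
  (-0.0037+0.0034i)·(-0.1925+0.0741i)  (-0.0247+0.0333i)·(+0.3795-0.0949i)  (-0.0841+0.1756i)·(-0.2216+0.0273i)  (-0.1351+0.5195i)·(-0.2573+0.0000i)  (-0.0390+0.6267i)·(+0.2216+0.0273i)  (-0.0662-0.5060i)·(+0.3795+0.0949i)  (+0.0419+0.1256i)·(+0.1925+0.0741i)
Y_3^1(R⁻¹ n̂) = +0.038764-0.194045i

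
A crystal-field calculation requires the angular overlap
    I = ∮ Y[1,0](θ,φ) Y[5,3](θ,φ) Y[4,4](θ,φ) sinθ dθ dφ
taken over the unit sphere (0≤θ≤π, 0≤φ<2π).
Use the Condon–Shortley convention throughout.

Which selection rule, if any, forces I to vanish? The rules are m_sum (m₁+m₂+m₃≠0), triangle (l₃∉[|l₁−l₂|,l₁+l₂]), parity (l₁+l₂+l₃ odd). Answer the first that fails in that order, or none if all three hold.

m_sum

azimuthal sum: 0 + 3 + 4 = 7  ✗
4 ≤ 4 ≤ 6 (triangle on l)
L = 1 + 5 + 4 = 10 (even)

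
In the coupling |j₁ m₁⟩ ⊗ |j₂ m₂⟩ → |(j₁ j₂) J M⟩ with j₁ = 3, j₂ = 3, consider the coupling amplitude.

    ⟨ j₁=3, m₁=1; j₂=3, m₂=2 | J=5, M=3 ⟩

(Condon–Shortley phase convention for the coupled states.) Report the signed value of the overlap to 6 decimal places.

√[11·1!5!5!/12! · 4!2!5!1!8!2!] = √(153600)
  +(−1)^0/∏(0,1,2,5,3,0)! = 1/1440  (running 1/1440)
  +(−1)^1/∏(1,0,1,4,4,1)! = -1/576  (running -1/960)
⟨..|..⟩ = √(153600)·(-1/960) = -0.408248

−√(1/6) = -0.408248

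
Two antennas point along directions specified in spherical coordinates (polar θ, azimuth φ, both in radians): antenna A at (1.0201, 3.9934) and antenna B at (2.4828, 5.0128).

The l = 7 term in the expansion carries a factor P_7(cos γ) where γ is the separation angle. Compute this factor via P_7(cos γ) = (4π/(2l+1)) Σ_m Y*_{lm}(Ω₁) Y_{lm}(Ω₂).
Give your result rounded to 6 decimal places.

Summing Y*_{l m}(θ₁,φ₁)·Y_{l m}(θ₂,φ₂) over m ∈ [−7, 7]; prefactor 4π/(2·7+1) = 0.837758:
  m=-7: (-0.154864+0.051412i) × (-0.013882+0.008173i) = +0.001730-0.001979i  (running Σ = +0.001730-0.001979i)
  m=-6: (+0.145465-0.345543i) × (-0.017876-0.075777i) = -0.028785-0.004846i  (running Σ = -0.027055-0.006825i)
  m=-5: (+0.184856+0.379427i) × (+0.224325+0.015445i) = +0.035608+0.087970i  (running Σ = +0.008553+0.081145i)
  m=-4: (-0.109365-0.029754i) × (-0.150793+0.389759i) = +0.028089-0.038139i  (running Σ = +0.036641+0.043006i)
  m=-3: (-0.248113+0.164753i) × (-0.351003-0.277834i) = +0.132863+0.011106i  (running Σ = +0.169504+0.054111i)
  m=-2: (+0.034631-0.259204i) × (+0.081344-0.055749i) = -0.011633-0.023015i  (running Σ = +0.157870+0.031096i)
  m=-1: (-0.131184-0.149876i) × (-0.106949-0.345233i) = -0.037712+0.061318i  (running Σ = +0.120158+0.092414i)
  m=0: (+0.289484-0.000000i) × (+0.221607+0.000000i) = +0.064152+0.000000i  (running Σ = +0.184310+0.092414i)
  m=1: (+0.131184-0.149876i) × (+0.106949-0.345233i) = -0.037712-0.061318i  (running Σ = +0.146597+0.031096i)
  m=2: (+0.034631+0.259204i) × (+0.081344+0.055749i) = -0.011633+0.023015i  (running Σ = +0.134964+0.054111i)
  m=3: (+0.248113+0.164753i) × (+0.351003-0.277834i) = +0.132863-0.011106i  (running Σ = +0.267827+0.043006i)
  m=4: (-0.109365+0.029754i) × (-0.150793-0.389759i) = +0.028089+0.038139i  (running Σ = +0.295915+0.081145i)
  m=5: (-0.184856+0.379427i) × (-0.224325+0.015445i) = +0.035608-0.087970i  (running Σ = +0.331523-0.006825i)
  m=6: (+0.145465+0.345543i) × (-0.017876+0.075777i) = -0.028785+0.004846i  (running Σ = +0.302738-0.001979i)
  m=7: (+0.154864+0.051412i) × (+0.013882+0.008173i) = +0.001730+0.001979i  (running Σ = +0.304468+0.000000i)
Accumulated sum +0.304468+0.000000i; after 4π/(2l+1) scaling, +0.255070+0.000000i ⇒ P_7 = 0.255070

0.255070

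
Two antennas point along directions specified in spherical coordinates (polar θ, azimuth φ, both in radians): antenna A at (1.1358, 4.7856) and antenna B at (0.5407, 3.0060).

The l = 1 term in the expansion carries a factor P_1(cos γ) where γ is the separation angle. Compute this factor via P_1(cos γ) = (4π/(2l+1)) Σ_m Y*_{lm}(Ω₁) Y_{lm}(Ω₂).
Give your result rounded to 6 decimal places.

Expand P_1 via completeness: Σ_{m} conj(Y_{1,m}) at Ω₁ times Y_{1,m} at Ω₂ —
  m=-1: (+0.022918-0.312480i) × (-0.176206-0.024040i) = -0.011550+0.054510i  (running Σ = -0.011550+0.054510i)
  m=0: (+0.205901-0.000000i) × (+0.418903+0.000000i) = +0.086252+0.000000i  (running Σ = +0.074702+0.054510i)
  m=1: (-0.022918-0.312480i) × (+0.176206-0.024040i) = -0.011550-0.054510i  (running Σ = +0.063152+0.000000i)
Total Σ_m = +0.063152+0.000000i. Multiply by 4.188790: +0.264530+0.000000i. P_1(cos γ) = 0.264530

0.264530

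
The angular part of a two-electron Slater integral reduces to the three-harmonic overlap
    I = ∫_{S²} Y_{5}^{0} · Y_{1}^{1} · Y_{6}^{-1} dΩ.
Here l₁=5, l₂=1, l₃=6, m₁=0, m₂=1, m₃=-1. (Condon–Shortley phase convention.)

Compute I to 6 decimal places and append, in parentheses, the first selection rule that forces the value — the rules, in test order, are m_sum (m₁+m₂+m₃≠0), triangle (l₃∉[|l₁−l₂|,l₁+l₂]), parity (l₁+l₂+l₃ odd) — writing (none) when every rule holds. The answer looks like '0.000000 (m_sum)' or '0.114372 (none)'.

Checks pass: Σm=0; 12 even; l₃=6∈[4,6].
(2·5+1)(2·1+1)(2·6+1) = 429
Δ: 0! 10! 2! / 13! → 1/858
sum: t=0:+1/14400 = 1/14400
3j²(5 1 6; 0 0 0) = Δ·Π!·Σ² = 6/143  (sign +1)
sum: t=0:+1/28800 = 1/28800
3j²(5 1 6; 0 1 -1) = Δ·Π!·Σ² = 7/286  (sign -1)
combine: 4πI² = 429·6/143·7/286 = 63/143
take √, sign -1: I = -0.18723944
No selection rule forces the value: the integral is nonzero (none).

-0.187239 (none)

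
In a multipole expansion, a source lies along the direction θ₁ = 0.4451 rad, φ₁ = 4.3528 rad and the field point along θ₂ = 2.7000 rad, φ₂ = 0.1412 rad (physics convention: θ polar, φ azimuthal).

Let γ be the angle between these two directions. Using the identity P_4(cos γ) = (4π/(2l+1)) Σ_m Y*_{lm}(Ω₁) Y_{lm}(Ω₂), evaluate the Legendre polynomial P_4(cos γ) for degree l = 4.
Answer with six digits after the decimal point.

0.234289

Expand P_4 via completeness: Σ_{m} conj(Y_{4,m}) at Ω₁ times Y_{4,m} at Ω₂ —
  term(m=-4) = (-0.000094, -0.000204)   from Y*(Ω₁)=(0.002008, -0.015073), Y(Ω₂)=(0.012471, -0.007902)
  term(m=-3) = (-0.007946, -0.000545)   from Y*(Ω₁)=(0.079469, 0.042595), Y(Ω₂)=(-0.080528, 0.036310)
  term(m=-2) = (-0.045340, 0.070859)   from Y*(Ω₁)=(-0.219385, 0.192097), Y(Ω₂)=(0.277061, -0.080390)
  term(m=-1) = (0.118657, 0.216794)   from Y*(Ω₁)=(-0.174823, -0.465037), Y(Ω₂)=(-0.492505, 0.070008)
  term(m=+0) = (0.037243, 0.000000)   from Y*(Ω₁)=(0.189126, -0.000000), Y(Ω₂)=(0.196924, 0.000000)
  term(m=+1) = (0.118657, -0.216794)   from Y*(Ω₁)=(0.174823, -0.465037), Y(Ω₂)=(0.492505, 0.070008)
  term(m=+2) = (-0.045340, -0.070859)   from Y*(Ω₁)=(-0.219385, -0.192097), Y(Ω₂)=(0.277061, 0.080390)
  term(m=+3) = (-0.007946, 0.000545)   from Y*(Ω₁)=(-0.079469, 0.042595), Y(Ω₂)=(0.080528, 0.036310)
  term(m=+4) = (-0.000094, 0.000204)   from Y*(Ω₁)=(0.002008, 0.015073), Y(Ω₂)=(0.012471, 0.007902)
Accumulated sum (0.167797, -0.000000); after 4π/(2l+1) scaling, (0.234289, -0.000000) ⇒ P_4 = 0.234289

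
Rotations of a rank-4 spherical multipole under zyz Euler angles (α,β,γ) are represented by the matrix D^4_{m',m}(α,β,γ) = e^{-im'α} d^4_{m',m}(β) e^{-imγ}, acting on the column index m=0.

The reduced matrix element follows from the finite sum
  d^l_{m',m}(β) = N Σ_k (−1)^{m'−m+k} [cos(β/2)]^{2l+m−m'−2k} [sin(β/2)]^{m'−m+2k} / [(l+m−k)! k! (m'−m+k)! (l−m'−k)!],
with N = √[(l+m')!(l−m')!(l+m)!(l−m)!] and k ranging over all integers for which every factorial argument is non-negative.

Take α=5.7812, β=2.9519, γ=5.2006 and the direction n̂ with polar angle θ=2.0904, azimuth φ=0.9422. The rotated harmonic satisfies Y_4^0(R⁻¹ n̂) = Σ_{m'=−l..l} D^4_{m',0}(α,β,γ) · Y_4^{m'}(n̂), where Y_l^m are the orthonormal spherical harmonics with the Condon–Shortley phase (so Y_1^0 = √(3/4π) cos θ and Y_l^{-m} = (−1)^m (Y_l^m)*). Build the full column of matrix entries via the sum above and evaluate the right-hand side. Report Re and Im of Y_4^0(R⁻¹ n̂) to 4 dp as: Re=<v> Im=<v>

Re=-0.2554 Im=0.0000

Need the full column D^4_{m',0} for m'=−4..4 at α=5.7812, β=2.9519, γ=5.2006.
cos(β/2)=0.094704, sin(β/2)=0.995505
d^4_{-4,0}: single k=4 term ⇒ +0.000661;  D = -0.000280-0.000599i
d^4_{-3,0}: k∈[3..4] ⇒ +0.000089 -0.009826 = -0.009737;  D = -0.000631+0.009717i
d^4_{-2,0}: k∈[2..4] ⇒ +0.000007 -0.001999 +0.082817 = +0.080825;  D = +0.043400-0.068185i
d^4_{-1,0}: k∈[1..4] ⇒ +0.000000 -0.000202 +0.022284 -0.410383 = -0.388301;  D = -0.340396+0.186837i
d^4_{0,0}: k∈[0..4] ⇒ +0.000000 -0.000011 +0.002844 -0.139675 +0.964604 = +0.827761;  D = +0.827761+0.000000i
d^4_{1,0}: k∈[0..3] ⇒ -0.000000 +0.000202 -0.022284 +0.410383 = +0.388301;  D = +0.340396+0.186837i
d^4_{2,0}: k∈[0..2] ⇒ +0.000007 -0.001999 +0.082817 = +0.080825;  D = +0.043400+0.068185i
d^4_{3,0}: k∈[0..1] ⇒ -0.000089 +0.009826 = +0.009737;  D = +0.000631+0.009717i
d^4_{4,0}: single k=0 term ⇒ +0.000661;  D = -0.000280+0.000599i
Y_4^{m'}(θ=2.0904,φ=0.9422) and Σ D·Y over m':
  (-0.0003-0.0006i)·(-0.2034+0.1474i)  (-0.0006+0.0097i)·(+0.3865+0.1259i)  (+0.0434-0.0682i)·(-0.0564-0.1740i)  (-0.3404+0.1868i)·(+0.1528-0.2101i)  (+0.8278+0.0000i)·(-0.2400+0.0000i)  (+0.3404+0.1868i)·(-0.1528-0.2101i)  (+0.0434+0.0682i)·(-0.0564+0.1740i)  (+0.0006+0.0097i)·(-0.3865+0.1259i)  (-0.0003+0.0006i)·(-0.2034-0.1474i)
Y_4^0(R⁻¹ n̂) = -0.255432+0.000000i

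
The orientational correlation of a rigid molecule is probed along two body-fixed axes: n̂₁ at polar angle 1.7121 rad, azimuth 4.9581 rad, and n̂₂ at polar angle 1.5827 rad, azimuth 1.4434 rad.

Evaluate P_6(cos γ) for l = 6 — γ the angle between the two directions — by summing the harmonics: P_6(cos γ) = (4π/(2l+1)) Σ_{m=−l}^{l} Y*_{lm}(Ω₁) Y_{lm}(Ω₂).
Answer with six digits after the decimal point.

-0.106350

Addition theorem: P_6(cos γ) = (4π/13) Σ_m Y*_{lm}(Ω₁) Y_{lm}(Ω₂), m = −6…6:
  m=-6: Y*=-0.04384 - 0.45279j  Y=-0.34855 - 0.33419j  product -0.13604 + 0.17247j
  m=-5: Y*=-0.21117 + 0.07523j  Y=-0.01184 + 0.01601j  product 0.00130 - 0.00427j
  m=-4: Y*=-0.14864 - 0.22298j  Y=-0.31088 - 0.17372j  product 0.00747 + 0.09514j
  m=-3: Y*=-0.16646 + 0.18336j  Y=-0.00867 + 0.02157j  product -0.00251 - 0.00518j
  m=-2: Y*=-0.18463 - 0.09882j  Y=-0.31433 - 0.08187j  product 0.04994 + 0.04618j
  m=-1: Y*=-0.06173 + 0.24615j  Y=-0.00311 + 0.02430j  product -0.00579 - 0.00227j
  m=+0: Y*=-0.19322 + 0.00000j  Y=-0.31690 + 0.00000j  product 0.06123 + 0.00000j
  m=+1: Y*=0.06173 + 0.24615j  Y=0.00311 + 0.02430j  product -0.00579 + 0.00227j
  m=+2: Y*=-0.18463 + 0.09882j  Y=-0.31433 + 0.08187j  product 0.04994 - 0.04618j
  m=+3: Y*=0.16646 + 0.18336j  Y=0.00867 + 0.02157j  product -0.00251 + 0.00518j
  m=+4: Y*=-0.14864 + 0.22298j  Y=-0.31088 + 0.17372j  product 0.00747 - 0.09514j
  m=+5: Y*=0.21117 + 0.07523j  Y=0.01184 + 0.01601j  product 0.00130 + 0.00427j
  m=+6: Y*=-0.04384 + 0.45279j  Y=-0.34855 + 0.33419j  product -0.13604 - 0.17247j
Total Σ_m = -0.11002 + 0.00000j. Multiply by 0.966644: -0.10635 + 0.00000j. P_6(cos γ) = -0.106350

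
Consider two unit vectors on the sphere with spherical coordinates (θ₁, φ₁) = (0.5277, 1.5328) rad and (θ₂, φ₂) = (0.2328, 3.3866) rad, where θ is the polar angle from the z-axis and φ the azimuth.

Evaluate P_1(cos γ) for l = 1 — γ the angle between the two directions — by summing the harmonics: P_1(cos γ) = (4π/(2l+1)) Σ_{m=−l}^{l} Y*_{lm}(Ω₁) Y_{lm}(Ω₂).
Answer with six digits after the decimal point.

0.808222

Expand P_1 via completeness: Σ_{m} conj(Y_{1,m}) at Ω₁ times Y_{1,m} at Ω₂ —
  term(m=-1) = (-0.003872, -0.013315)   from Y*(Ω₁)=(0.006609, 0.173847), Y(Ω₂)=(-0.077326, 0.019334)
  term(m=+0) = (0.200693, 0.000000)   from Y*(Ω₁)=(0.422137, -0.000000), Y(Ω₂)=(0.475422, 0.000000)
  term(m=+1) = (-0.003872, 0.013315)   from Y*(Ω₁)=(-0.006609, 0.173847), Y(Ω₂)=(0.077326, 0.019334)
Total Σ_m = (0.192949, 0.000000). Multiply by 4.188790: (0.808222, 0.000000). P_1(cos γ) = 0.808222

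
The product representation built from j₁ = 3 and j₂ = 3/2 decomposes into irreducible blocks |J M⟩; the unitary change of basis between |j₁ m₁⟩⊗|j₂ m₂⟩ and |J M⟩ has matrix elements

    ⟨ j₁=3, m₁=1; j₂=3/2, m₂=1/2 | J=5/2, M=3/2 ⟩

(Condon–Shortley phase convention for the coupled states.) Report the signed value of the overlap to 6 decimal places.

−√(7/20) ≈ -0.591608

√[6·2!4!1!/8! · 4!2!2!1!4!1!] = √(576/35)
  +(−1)^1/∏(1,1,1,1,3,0)! = -1/6  (running -1/6)
  +(−1)^2/∏(2,0,0,0,4,1)! = 1/48  (running -7/48)
⟨..|..⟩ = √(576/35)·(-7/48) = -0.591608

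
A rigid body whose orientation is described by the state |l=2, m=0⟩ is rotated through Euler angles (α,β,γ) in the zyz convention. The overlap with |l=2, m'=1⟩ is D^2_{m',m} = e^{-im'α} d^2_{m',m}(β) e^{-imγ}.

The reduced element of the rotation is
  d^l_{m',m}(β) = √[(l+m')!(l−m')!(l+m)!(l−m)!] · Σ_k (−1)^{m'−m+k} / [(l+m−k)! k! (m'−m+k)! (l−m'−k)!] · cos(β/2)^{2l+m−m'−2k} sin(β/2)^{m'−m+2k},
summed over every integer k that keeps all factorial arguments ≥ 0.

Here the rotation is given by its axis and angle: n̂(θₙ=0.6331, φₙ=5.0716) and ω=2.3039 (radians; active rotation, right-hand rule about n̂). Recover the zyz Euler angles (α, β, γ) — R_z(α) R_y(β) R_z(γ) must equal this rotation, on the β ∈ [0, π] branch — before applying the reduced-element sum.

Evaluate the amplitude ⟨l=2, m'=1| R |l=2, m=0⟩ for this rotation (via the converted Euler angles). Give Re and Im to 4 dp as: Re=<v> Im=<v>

Re=0.0671 Im=-0.4582

Axis–angle → zyz. n̂ = (sinθₙcosφₙ, sinθₙsinφₙ, cosθₙ) = (+0.207985, -0.553885, +0.806197), ω = 2.3039.
R = I cosω + sinω [n̂]ₓ + (1−cosω) n̂n̂ᵀ gives
  R = [-0.596974, -0.791375, -0.131709; +0.406797, -0.157095, -0.899910; +0.691475, -0.590802, +0.415711]
β = atan2(√(R₁₃²+R₂₃²), R₃₃) = 1.142072; α = atan2(R₂₃, R₁₃) mod 2π = 4.567062; γ = atan2(R₃₂, −R₃₁) mod 2π = 3.848640
First d^2_{1,0}(β=1.1421), then the phase factors e^{-i(1)α} and e^{-i(0)γ}:
With c≡cos(β/2)=0.841341 and s≡sin(β/2)=0.540504, N=[6·1·2·2]^{1/2}=4.898979
The bounds max(0,m−m')=0 and min(l+m,l−m')=1 give 2 terms
  k=0: (−1)^1·4.8990/(2)·0.8413^3·0.5405^1 = -0.788481
  k=1: (−1)^2·4.8990/(2)·0.8413^1·0.5405^3 = +0.325420
d^2_{1,0}(1.1421) = -0.788481 +0.325420 = -0.463061
Attach z-rotation phases: D = e^{-i(1)(4.5671)}·(-0.463061)·e^{-i(0)(3.8486)} = +0.067058-0.458179i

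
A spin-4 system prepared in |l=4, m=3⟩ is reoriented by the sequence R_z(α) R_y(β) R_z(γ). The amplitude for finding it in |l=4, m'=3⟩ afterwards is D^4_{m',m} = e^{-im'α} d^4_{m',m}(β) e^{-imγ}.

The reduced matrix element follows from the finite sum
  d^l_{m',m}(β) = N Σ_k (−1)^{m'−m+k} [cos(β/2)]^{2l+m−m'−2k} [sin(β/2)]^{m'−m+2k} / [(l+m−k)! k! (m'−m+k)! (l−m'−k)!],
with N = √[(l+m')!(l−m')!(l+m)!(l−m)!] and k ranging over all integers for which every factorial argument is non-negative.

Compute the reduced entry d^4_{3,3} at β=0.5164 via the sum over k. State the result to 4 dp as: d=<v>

d^4_{3,3}(β=0.5164) via the finite sum:
c=cos(0.516400/2)=0.966851, s=sin(0.516400/2)=0.255341; N=√[5040·1·5040·1]=5040.000000
The bounds max(0,m−m')=0 and min(l+m,l−m')=1 give 2 terms
  k=0: (−1)^0·5040.0000/(5040)·0.9669^8·0.2553^0 = +0.763619
  k=1: (−1)^1·5040.0000/(720)·0.9669^6·0.2553^2 = -0.372817
d^4_{3,3}(0.5164) = +0.763619 -0.372817 = +0.390802

d=0.3908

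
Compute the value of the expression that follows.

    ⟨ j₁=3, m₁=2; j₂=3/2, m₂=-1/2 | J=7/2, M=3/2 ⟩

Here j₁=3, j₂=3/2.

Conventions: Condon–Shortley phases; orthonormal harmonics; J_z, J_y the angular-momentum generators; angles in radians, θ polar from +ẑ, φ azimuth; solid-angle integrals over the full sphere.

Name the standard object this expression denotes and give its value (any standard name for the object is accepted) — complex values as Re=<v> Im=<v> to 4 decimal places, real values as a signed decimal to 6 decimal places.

This is a Clebsch–Gordan (vector-coupling) coefficient.
√[8·1!5!2!/9! · 5!1!1!2!5!2!] = √(6400/21)
  +(−1)^0/∏(0,1,1,1,4,1)! = 1/24  (running 1/24)
  +(−1)^1/∏(1,0,0,0,5,2)! = -1/240  (running 3/80)
⟨..|..⟩ = √(6400/21)·(3/80) = +0.654654

Clebsch–Gordan coefficient, +√(3/7) ≈ +0.654654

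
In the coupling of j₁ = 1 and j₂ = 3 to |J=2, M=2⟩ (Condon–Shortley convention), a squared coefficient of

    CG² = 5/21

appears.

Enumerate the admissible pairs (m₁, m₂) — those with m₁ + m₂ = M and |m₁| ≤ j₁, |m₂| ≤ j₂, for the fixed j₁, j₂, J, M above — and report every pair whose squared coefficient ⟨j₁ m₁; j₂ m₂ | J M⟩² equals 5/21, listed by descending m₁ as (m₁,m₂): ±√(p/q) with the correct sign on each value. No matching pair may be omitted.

(0,2): −√(5/21)

Admissible pairs with m₁+m₂ = M = 2: (-1,3), (0,2), (1,1)
  (m₁,m₂)=(1,1): CG² = 1/21, CG = +√(1/21)
  (m₁,m₂)=(0,2): CG² = 5/21, CG = −√(5/21)   ← matches the target
  (m₁,m₂)=(-1,3): CG² = 5/7, CG = +√(5/7)
Pairs with CG² = 5/21: (0,2): −√(5/21)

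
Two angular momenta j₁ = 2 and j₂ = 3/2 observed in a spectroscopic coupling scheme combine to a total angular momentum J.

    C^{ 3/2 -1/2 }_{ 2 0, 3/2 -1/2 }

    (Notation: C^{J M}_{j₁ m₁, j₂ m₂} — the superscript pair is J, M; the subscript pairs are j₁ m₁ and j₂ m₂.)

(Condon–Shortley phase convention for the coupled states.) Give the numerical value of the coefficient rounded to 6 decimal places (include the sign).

−√(1/5) ≈ -0.447214

triangle: 2!*2!*1!/6! = 4/720
(j±m)!: 2!*2!*1!*2!*1!*2! = 16
prefactor² = (2J+1)*Δ*N² = 16/45
  k=0: +1/(0!*2!*2!*1!*0!*0!) = 1/4
  k=1: −1/(1!*1!*1!*0!*1!*1!) = -1
Σ = -3/4  ⇒  CG² = 16/45*(-3/4)² = 1/5
CG = −√(1/5) = -0.447214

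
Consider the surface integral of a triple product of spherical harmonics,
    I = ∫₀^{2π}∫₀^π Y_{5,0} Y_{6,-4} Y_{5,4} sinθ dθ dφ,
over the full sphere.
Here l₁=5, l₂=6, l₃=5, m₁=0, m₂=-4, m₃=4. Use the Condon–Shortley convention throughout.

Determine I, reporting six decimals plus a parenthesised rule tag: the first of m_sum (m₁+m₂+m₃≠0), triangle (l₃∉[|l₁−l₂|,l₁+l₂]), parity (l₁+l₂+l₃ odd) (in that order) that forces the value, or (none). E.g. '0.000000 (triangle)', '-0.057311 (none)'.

Rules hold: Σm=0, L=16 even, 1≤5≤11.
N = 11·13·11 = 1573
Δ = 6!·4!·6!/17! = 1/28588560
Racah Σ t=1..5: t=1:−1/345600 t=2:+1/13824 t=3:−1/5184 t=4:+1/13824 t=5:−1/345600 = -7/129600
⇒ 3j(5 6 5; 0 0 0)² = 80/7293, sgn +1
Racah Σ t=1..2: t=1:−1/345600 t=2:+1/207360 = 1/518400
⇒ 3j(5 6 5; 0 -4 4)² = 12/2431, sgn -1
4πI² = N·(3j₀)²·(3jₘ)² = 320/3757
I = -1·√(0.0851743/4π) = -0.08232836
No selection rule forces the value: the integral is nonzero (none).

-0.082328 (none)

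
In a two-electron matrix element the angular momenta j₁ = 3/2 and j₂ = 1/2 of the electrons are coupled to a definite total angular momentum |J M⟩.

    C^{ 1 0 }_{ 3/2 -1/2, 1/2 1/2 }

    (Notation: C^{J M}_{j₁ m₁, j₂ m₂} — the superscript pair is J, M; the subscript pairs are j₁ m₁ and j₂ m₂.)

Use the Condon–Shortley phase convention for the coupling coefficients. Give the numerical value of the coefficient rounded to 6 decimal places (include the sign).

-0.707107  (= −√(1/2))

√[3·1!2!0!/4! · 1!2!1!0!1!1!] = √(1/2)
  +(−1)^1/∏(1,0,1,0,1,0)! = -1  (running -1)
⟨..|..⟩ = √(1/2)·(-1) = -0.707107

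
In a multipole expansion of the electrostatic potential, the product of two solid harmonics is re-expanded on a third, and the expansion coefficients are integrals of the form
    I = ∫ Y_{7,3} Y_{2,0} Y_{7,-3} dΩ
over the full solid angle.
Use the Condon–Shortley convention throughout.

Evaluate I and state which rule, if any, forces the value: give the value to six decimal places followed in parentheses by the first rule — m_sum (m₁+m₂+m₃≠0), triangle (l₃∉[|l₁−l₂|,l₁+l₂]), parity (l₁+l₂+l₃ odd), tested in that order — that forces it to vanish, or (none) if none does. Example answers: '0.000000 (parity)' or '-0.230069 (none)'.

-0.082772 (none)

Rules hold: Σm=0, L=16 even, 5≤7≤9.
N = 15·5·15 = 1125
Δ = 2!·12!·2!/17! = 1/185640
Racah Σ t=0..2: t=0:+1/2419200 t=1:−1/518400 t=2:+1/2419200 = -1/907200
⇒ 3j(7 2 7; 0 0 0)² = 56/3315, sgn +1
Racah Σ t=0..2: t=0:+1/3870720 t=1:−1/2177280 t=2:+1/29030400 = -29/174182400
⇒ 3j(7 2 7; 3 0 -3)² = 841/185640, sgn -1
4πI² = N·(3j₀)²·(3jₘ)² = 4205/48841
I = -1·√(0.0860957/4π) = -0.08277245
No selection rule forces the value: the integral is nonzero (none).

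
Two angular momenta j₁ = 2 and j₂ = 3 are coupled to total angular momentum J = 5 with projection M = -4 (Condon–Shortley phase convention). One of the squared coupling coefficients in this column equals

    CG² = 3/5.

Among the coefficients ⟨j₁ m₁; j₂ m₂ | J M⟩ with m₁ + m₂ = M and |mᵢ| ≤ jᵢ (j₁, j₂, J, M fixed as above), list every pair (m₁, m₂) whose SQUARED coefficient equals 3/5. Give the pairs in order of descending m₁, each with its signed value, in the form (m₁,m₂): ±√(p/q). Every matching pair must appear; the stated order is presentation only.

Admissible pairs with m₁+m₂ = M = -4: (-2,-2), (-1,-3)
  (m₁,m₂)=(-1,-3): CG² = 2/5, CG = +√(2/5)
  (m₁,m₂)=(-2,-2): CG² = 3/5, CG = +√(3/5)   ← matches the target
Pairs with CG² = 3/5: (-2,-2): +√(3/5)

(-2,-2): +√(3/5)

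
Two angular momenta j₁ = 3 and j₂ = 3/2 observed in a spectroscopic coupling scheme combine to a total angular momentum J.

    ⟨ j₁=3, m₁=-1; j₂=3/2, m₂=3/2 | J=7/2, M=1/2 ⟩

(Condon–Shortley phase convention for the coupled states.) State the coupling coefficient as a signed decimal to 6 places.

-0.617213

√[8·1!5!2!/9! · 2!4!3!0!4!3!] = √(1536/7)
  +(−1)^1/∏(1,0,3,2,2,0)! = -1/24  (running -1/24)
⟨..|..⟩ = √(1536/7)·(-1/24) = -0.617213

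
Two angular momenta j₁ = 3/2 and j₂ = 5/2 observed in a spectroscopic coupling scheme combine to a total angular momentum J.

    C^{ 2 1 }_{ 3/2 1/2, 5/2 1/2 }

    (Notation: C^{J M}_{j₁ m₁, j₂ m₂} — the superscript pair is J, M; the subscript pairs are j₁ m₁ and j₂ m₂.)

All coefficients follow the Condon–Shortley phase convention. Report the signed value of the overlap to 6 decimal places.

−√(25/84) ≈ -0.545545

triangle: 2!×1!×3!/7! = 12/5040
(j±m)!: 2!×1!×3!×2!×3!×1! = 144
prefactor² = (2J+1)×Δ×N² = 12/7
  k=0: +1/(0!×2!×1!×3!×0!×0!) = 1/12
  k=1: −1/(1!×1!×0!×2!×1!×1!) = -1/2
Σ = -5/12  ⇒  CG² = 12/7×(-5/12)² = 25/84
CG = −√(25/84) = -0.545545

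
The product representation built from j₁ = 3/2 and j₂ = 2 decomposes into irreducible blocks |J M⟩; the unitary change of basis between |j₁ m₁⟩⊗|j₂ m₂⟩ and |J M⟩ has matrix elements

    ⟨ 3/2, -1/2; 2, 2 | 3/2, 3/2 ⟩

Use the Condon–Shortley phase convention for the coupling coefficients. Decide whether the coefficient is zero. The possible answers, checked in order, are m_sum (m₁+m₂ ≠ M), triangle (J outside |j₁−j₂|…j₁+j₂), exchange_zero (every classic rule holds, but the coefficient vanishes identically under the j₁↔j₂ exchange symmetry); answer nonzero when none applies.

nonzero

m-sum: m₁+m₂ = -1/2+2 = 3/2, M = 3/2  ✓
triangle: |j₁−j₂| = 1/2 ≤ J = 3/2 ≤ j₁+j₂ = 7/2  ✓
exchange: j₁≠j₂ or m₁≠m₂ — the exchange symmetry imposes no constraint here
value check: CG = +√(2/5) = +0.632456 ≠ 0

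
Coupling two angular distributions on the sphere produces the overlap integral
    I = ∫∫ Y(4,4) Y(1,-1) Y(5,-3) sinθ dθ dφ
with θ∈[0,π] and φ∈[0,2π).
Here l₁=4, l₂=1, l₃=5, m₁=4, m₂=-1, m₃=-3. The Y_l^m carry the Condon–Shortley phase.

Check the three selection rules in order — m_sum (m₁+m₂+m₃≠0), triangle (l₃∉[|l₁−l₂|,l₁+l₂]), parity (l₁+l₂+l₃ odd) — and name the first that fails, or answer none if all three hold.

m₁+m₂+m₃ = 4 − 1 − 3 = 0  ✓
triangle: |4−1|=3 ≤ l₃=5 ≤ 4+1=5  ✓
parity: l₁+l₂+l₃ = 10 is even  ✓

none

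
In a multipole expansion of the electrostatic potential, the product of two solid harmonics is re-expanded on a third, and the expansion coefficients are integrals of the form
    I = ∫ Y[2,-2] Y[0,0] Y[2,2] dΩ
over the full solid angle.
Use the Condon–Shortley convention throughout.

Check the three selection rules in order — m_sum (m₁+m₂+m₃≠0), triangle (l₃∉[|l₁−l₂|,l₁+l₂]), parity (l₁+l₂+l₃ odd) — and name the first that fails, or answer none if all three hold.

azimuthal sum: -2 + 0 + 2 = 0  ✓
2 ≤ 2 ≤ 2 (triangle on l)  ✓
L = 2 + 0 + 2 = 4 (even)  ✓

none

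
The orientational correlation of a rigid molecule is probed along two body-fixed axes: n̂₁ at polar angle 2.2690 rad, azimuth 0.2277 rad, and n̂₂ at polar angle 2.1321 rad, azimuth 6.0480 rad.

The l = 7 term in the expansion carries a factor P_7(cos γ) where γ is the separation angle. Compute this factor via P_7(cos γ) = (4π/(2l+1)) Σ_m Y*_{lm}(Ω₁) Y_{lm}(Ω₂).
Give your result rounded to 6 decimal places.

-0.255229

Addition theorem: P_7(cos γ) = (4π/15) Σ_m Y*_{lm}(Ω₁) Y_{lm}(Ω₂), m = −7…7:
  m=-7: (-0.001787, 0.077354) × (-0.011753, 0.155373) = (-0.011998, -0.001187)  (running Σ = (-0.011998, -0.001187))
  m=-6: (-0.049363, -0.237895) × (-0.058289, -0.361917) = (-0.083221, 0.031732)  (running Σ = (-0.095219, 0.030545))
  m=-5: (0.177252, 0.384158) × (0.164686, 0.395160) = (-0.122613, 0.133308)  (running Σ = (-0.217832, 0.163854))
  m=-4: (-0.236223, -0.304372) × (-0.080775, -0.110773) = (-0.014635, 0.050753)  (running Σ = (-0.232467, 0.214606))
  m=-3: (0.005640, 0.004590) × (-0.215641, -0.183690) = (-0.000373, -0.002026)  (running Σ = (-0.232840, 0.212581))
  m=-2: (0.319943, 0.156686) × (0.249361, 0.126783) = (0.059916, 0.079635)  (running Σ = (-0.172924, 0.292215))
  m=-1: (-0.165356, -0.038316) × (0.171967, 0.041207) = (-0.026857, -0.013403)  (running Σ = (-0.199781, 0.278812))
  m=0: (-0.311760, -0.000000) × (-0.304416, 0.000000) = (0.094905, 0.000000)  (running Σ = (-0.104876, 0.278812))
  m=1: (0.165356, -0.038316) × (-0.171967, 0.041207) = (-0.026857, 0.013403)  (running Σ = (-0.131733, 0.292215))
  m=2: (0.319943, -0.156686) × (0.249361, -0.126783) = (0.059916, -0.079635)  (running Σ = (-0.071817, 0.212581))
  m=3: (-0.005640, 0.004590) × (0.215641, -0.183690) = (-0.000373, 0.002026)  (running Σ = (-0.072190, 0.214606))
  m=4: (-0.236223, 0.304372) × (-0.080775, 0.110773) = (-0.014635, -0.050753)  (running Σ = (-0.086825, 0.163854))
  m=5: (-0.177252, 0.384158) × (-0.164686, 0.395160) = (-0.122613, -0.133308)  (running Σ = (-0.209438, 0.030545))
  m=6: (-0.049363, 0.237895) × (-0.058289, 0.361917) = (-0.083221, -0.031732)  (running Σ = (-0.292659, -0.001187))
  m=7: (0.001787, 0.077354) × (0.011753, 0.155373) = (-0.011998, 0.001187)  (running Σ = (-0.304657, 0.000000))
Accumulated sum (-0.304657, 0.000000); after 4π/(2l+1) scaling, (-0.255229, 0.000000) ⇒ P_7 = -0.255229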